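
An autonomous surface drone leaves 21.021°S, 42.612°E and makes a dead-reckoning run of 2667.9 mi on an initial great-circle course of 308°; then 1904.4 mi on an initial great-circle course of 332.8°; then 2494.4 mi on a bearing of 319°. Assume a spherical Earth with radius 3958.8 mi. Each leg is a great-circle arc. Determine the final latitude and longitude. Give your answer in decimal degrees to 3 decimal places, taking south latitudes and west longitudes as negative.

latitude 51.059°, longitude -38.847°

Apply the spherical direct solution leg by leg, carrying full precision between legs.
Leg 1: from (-21.021°, 42.612°), δ = 2667.9/3958.8 = 0.673916 rad, θ = 308° → φ = 4.493°, λ = 13.056°.
Leg 2: from (4.493°, 13.056°), δ = 1904.4/3958.8 = 0.481055 rad, θ = 332.8° → φ = 28.668°, λ = -0.893°.
Leg 3: from (28.668°, -0.893°), δ = 2494.4/3958.8 = 0.630090 rad, θ = 319° → φ = 51.059°, λ = -38.847°.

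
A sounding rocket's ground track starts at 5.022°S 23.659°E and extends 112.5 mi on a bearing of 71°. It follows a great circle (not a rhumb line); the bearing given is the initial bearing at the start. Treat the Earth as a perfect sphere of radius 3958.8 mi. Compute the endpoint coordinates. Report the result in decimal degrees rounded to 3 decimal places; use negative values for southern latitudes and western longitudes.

Angular distance δ = d/R = 112.5 / 3958.8 = 0.028418 rad.
Converting: φ₁ = -0.087650 rad, θ = 1.239184 rad.
sin φ₂ = sin φ₁ cos δ + cos φ₁ sin δ cos θ = (-0.087538)(0.999596) + (0.996161)(0.028414)(0.325568) = -0.078288
φ₂ = asin(-0.078288) = -0.078368 rad = -4.490°.
For the longitude increment, Δλ = atan2( sin θ sin δ cos φ₁, cos δ − sin φ₁ sin φ₂ ) = atan2(0.026763, 0.992743) = 1.544°.
Hence λ₂ = 23.659° + 1.544° = 25.203°.

latitude -4.490°, longitude 25.203°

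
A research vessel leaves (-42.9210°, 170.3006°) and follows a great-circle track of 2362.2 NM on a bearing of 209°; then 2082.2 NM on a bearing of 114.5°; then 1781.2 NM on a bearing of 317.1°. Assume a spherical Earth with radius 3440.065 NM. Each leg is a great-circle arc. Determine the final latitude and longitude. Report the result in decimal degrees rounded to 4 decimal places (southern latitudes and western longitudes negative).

Apply the spherical direct solution leg by leg, carrying full precision between legs.
Leg 1: from (-42.9210°, 170.3006°), δ = 2362.2/3440.065 = 0.686673 rad, θ = 209° → φ = -68.8584°, λ = 111.8526°.
Leg 2: from (-68.8584°, 111.8526°), δ = 2082.2/3440.065 = 0.605279 rad, θ = 114.5° → φ = -58.4404°, λ = -166.5546°.
Leg 3: from (-58.4404°, -166.5546°), δ = 1781.2/3440.065 = 0.517781 rad, θ = 317.1° → φ = -33.4108°, λ = 169.6404°.

latitude -33.4108°, longitude 169.6404°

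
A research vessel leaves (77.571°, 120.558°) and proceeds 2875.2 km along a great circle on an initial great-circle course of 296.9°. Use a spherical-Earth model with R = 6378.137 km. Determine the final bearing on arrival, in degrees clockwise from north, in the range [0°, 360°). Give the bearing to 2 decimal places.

Angular distance δ = d/R = 2875.2 / 6378.137 = 0.450790 rad.
Start latitude φ₁ = 1.353869 rad; initial bearing θ = 5.181883 rad.
sin φ₂ = sin φ₁ cos δ + cos φ₁ sin δ cos θ = (0.976563)(0.900103) + (0.215230)(0.435677)(0.452435) = 0.921433
φ₂ = asin(0.921433) = 1.171753 rad = 67.136°.
For the longitude increment, Δλ = atan2( sin θ sin δ cos φ₁, cos δ − sin φ₁ sin φ₂ ) = atan2(-0.083624, 0.000265) = -89.818°.
Hence λ₂ = 120.558° + -89.818° = 30.740°.
The forward bearing on arrival equals the back-azimuth from the destination plus 180°.
Back-azimuth from P₂ (67.14°, 30.74°) to P₁ (77.57°, 120.56°), with Δλ' = λ₁ − λ₂ = 89.82°: atan2( sin Δλ' cos φ₁ , cos φ₂ sin φ₁ − sin φ₂ cos φ₁ cos Δλ' ) = 29.60°.
Final bearing = (29.60° + 180°) mod 360° = 209.60°.

final bearing 209.60°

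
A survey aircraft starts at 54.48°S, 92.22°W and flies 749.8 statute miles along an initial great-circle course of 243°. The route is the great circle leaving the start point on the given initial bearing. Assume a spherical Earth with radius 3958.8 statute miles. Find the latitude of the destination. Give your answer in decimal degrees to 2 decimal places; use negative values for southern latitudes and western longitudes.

Central angle δ = d/R = 0.189401 rad.
With φ₁ = -54.48° = -0.950855 rad and θ = 243° = 4.241150 rad:
Applying the spherical law of cosines for sides, sin φ₂ = sin φ₁ cos δ + cos φ₁ sin δ cos θ = -0.849016, so φ₂ = -58.10°.
Δλ = atan2( sin θ sin δ cos φ₁ , cos δ − sin φ₁ sin φ₂ ) = atan2(-0.097461, 0.291092) = -0.323080 rad = -18.51°.
Hence λ₂ = -92.22° + -18.51° = -110.73°.

latitude -58.10°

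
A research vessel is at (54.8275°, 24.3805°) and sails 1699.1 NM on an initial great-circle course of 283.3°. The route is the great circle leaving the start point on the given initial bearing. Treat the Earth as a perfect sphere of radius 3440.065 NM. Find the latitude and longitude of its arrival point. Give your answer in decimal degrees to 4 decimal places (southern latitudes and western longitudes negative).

latitude 51.4946°, longitude -23.4394°

δ = 1699.1/3440.065 = 0.493915 rad (28.2992°).
With φ₁ = 54.8275° = 0.956920 rad and θ = 283.3° = 4.944518 rad:
sin φ₂ = sin φ₁ cos δ + cos φ₁ sin δ cos θ = (0.817421)(0.880484) + (0.576040)(0.474077)(0.230050) = 0.782550
φ₂ = asin(0.782550) = 0.898751 rad = 51.4946°.
For the longitude increment, Δλ = atan2( sin θ sin δ cos φ₁, cos δ − sin φ₁ sin φ₂ ) = atan2(-0.265763, 0.240811) = -47.8199°.
λ₂ = λ₁ + Δλ = -23.4394°.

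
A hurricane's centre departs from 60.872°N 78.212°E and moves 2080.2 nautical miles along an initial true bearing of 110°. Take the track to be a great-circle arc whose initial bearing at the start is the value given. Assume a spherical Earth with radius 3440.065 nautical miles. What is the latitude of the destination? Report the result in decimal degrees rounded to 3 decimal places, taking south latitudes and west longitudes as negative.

The arc subtends δ = 2080.2/3440.065 = 0.604698 rad at the centre.
Converting: φ₁ = 1.062417 rad, θ = 1.919862 rad.
Applying the spherical law of cosines for sides, sin φ₂ = sin φ₁ cos δ + cos φ₁ sin δ cos θ = 0.623986, so φ₂ = 38.608°.
For the longitude increment, Δλ = atan2( sin θ sin δ cos φ₁, cos δ − sin φ₁ sin φ₂ ) = atan2(0.260042, 0.277600) = 43.130°.
λ₂ = λ₁ + Δλ = 121.342°.

latitude 38.608°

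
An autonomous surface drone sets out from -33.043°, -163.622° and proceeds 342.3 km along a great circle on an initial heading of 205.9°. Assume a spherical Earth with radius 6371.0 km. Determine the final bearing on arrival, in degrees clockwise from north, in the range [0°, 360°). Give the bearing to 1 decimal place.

final bearing 206.8°

Central angle δ = d/R = 0.053728 rad.
With φ₁ = -33.043° = -0.576709 rad and θ = 205.9° = 3.593633 rad:
sin φ₂ = sin φ₁ cos δ + cos φ₁ sin δ cos θ = (-0.545268)(0.998557) + (0.838262)(0.053702)(-0.899558) = -0.584976
φ₂ = asin(-0.584976) = -0.624851 rad = -35.801°.
Then Δλ = atan2(-0.019663, 0.679588) = -0.028926 rad, from sin θ sin δ cos φ₁ over cos δ − sin φ₁ sin φ₂.
λ₂ = -163.622° + -1.657° = -165.279°.
The forward bearing on arrival equals the back-azimuth from the destination plus 180°.
Back-azimuth from P₂ (-35.8°, -165.3°) to P₁ (-33.0°, -163.6°), with Δλ' = λ₁ − λ₂ = 1.7°: atan2( sin Δλ' cos φ₁ , cos φ₂ sin φ₁ − sin φ₂ cos φ₁ cos Δλ' ) = 26.8°.
Final bearing = (26.8° + 180°) mod 360° = 206.8°.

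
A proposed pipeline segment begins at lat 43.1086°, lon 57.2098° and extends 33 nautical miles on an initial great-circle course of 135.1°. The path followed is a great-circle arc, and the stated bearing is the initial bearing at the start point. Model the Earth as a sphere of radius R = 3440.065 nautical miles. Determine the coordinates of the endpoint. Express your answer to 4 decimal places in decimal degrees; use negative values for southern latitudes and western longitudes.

The arc subtends δ = 33/3440.065 = 0.009593 rad at the centre.
Converting: φ₁ = 0.752387 rad, θ = 2.357940 rad.
sin φ₂ = sin φ₁ cos δ + cos φ₁ sin δ cos θ = (0.683383)(0.999954) + (0.730060)(0.009593)(-0.708340) = 0.678391
φ₂ = asin(0.678391) = 0.745571 rad = 42.7181°.
Then Δλ = atan2(0.004943, 0.536353) = 0.009216 rad, from sin θ sin δ cos φ₁ over cos δ − sin φ₁ sin φ₂.
λ₂ = λ₁ + Δλ = 57.7379°.

latitude 42.7181°, longitude 57.7379°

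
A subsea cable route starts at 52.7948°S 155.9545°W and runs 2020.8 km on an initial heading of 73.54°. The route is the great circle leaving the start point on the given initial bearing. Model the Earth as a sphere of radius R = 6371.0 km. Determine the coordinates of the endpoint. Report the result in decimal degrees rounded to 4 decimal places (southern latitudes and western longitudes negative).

Angular distance δ = d/R = 2020.8 / 6371 = 0.317187 rad.
With φ₁ = -52.7948° = -0.921443 rad and θ = 73.54° = 1.283515 rad:
Destination latitude: φ₂ = arcsin( sin φ₁ cos δ + cos φ₁ sin δ cos θ ) = arcsin(-0.703307) = -44.6929°.
For the longitude increment, Δλ = atan2( sin θ sin δ cos φ₁, cos δ − sin φ₁ sin φ₂ ) = atan2(0.180865, 0.389950) = 24.8826°.
Hence λ₂ = -155.9545° + 24.8826° = -131.0719°.

latitude -44.6929°, longitude -131.0719°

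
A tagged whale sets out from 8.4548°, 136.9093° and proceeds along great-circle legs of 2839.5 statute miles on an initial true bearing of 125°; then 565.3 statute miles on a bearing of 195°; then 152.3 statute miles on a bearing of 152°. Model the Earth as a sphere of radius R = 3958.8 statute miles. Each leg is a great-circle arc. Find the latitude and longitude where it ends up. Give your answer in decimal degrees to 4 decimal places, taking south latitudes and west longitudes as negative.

latitude -25.0281°, longitude 169.6712°

Apply the spherical direct solution leg by leg, carrying full precision between legs.
Leg 1: from (8.4548°, 136.9093°), δ = 2839.5/3958.8 = 0.717263 rad, θ = 125° → φ = -15.1962°, λ = 170.8240°.
Leg 2: from (-15.1962°, 170.8240°), δ = 565.3/3958.8 = 0.142796 rad, θ = 195° → φ = -23.0861°, λ = 168.5293°.
Leg 3: from (-23.0861°, 168.5293°), δ = 152.3/3958.8 = 0.038471 rad, θ = 152° → φ = -25.0281°, λ = 169.6712°.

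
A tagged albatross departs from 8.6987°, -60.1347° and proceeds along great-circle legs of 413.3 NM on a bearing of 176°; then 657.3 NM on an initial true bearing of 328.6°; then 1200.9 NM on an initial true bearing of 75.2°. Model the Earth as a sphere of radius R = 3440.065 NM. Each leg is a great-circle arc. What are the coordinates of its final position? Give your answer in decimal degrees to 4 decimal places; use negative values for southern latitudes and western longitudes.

latitude 15.5129°, longitude -45.3716°

Apply the spherical direct solution leg by leg, carrying full precision between legs.
Leg 1: from (8.6987°, -60.1347°), δ = 413.3/3440.065 = 0.120143 rad, θ = 176° → φ = 1.8316°, λ = -59.6554°.
Leg 2: from (1.8316°, -59.6554°), δ = 657.3/3440.065 = 0.191072 rad, θ = 328.6° → φ = 11.1510°, λ = -65.4435°.
Leg 3: from (11.1510°, -65.4435°), δ = 1200.9/3440.065 = 0.349092 rad, θ = 75.2° → φ = 15.5129°, λ = -45.3716°.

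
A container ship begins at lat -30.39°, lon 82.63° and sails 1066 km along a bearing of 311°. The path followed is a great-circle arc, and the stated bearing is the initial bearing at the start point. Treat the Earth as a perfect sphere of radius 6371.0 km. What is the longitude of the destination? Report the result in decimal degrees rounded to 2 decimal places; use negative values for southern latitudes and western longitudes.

longitude 74.73°

Central angle δ = d/R = 0.167321 rad.
Converting: φ₁ = -0.530406 rad, θ = 5.427974 rad.
Applying the spherical law of cosines for sides, sin φ₂ = sin φ₁ cos δ + cos φ₁ sin δ cos θ = -0.404570, so φ₂ = -23.86°.
Then Δλ = atan2(-0.108421, 0.781369) = -0.137877 rad, from sin θ sin δ cos φ₁ over cos δ − sin φ₁ sin φ₂.
λ₂ = λ₁ + Δλ = 74.73°.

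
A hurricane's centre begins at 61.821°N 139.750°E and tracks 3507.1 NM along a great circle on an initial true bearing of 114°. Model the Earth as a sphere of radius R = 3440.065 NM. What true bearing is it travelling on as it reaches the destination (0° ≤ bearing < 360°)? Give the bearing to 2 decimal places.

Central angle δ = d/R = 1.019487 rad.
Start latitude φ₁ = 1.078980 rad; initial bearing θ = 1.989675 rad.
Applying the spherical law of cosines for sides, sin φ₂ = sin φ₁ cos δ + cos φ₁ sin δ cos θ = 0.298106, so φ₂ = 17.344°.
Δλ = atan2( sin θ sin δ cos φ₁ , cos δ − sin φ₁ sin φ₂ ) = atan2(0.367485, 0.261030) = 0.953180 rad = 54.613°.
λ₂ = 139.750° + 54.613° = 194.363°, normalized to (−180°, 180°] → -165.637°.
The forward bearing on arrival equals the back-azimuth from the destination plus 180°.
Back-azimuth from P₂ (17.34°, -165.64°) to P₁ (61.82°, 139.75°), with Δλ' = λ₁ − λ₂ = 305.39°: atan2( sin Δλ' cos φ₁ , cos φ₂ sin φ₁ − sin φ₂ cos φ₁ cos Δλ' ) = 333.13°.
Final bearing = (333.13° + 180°) mod 360° = 153.13°.

final bearing 153.13°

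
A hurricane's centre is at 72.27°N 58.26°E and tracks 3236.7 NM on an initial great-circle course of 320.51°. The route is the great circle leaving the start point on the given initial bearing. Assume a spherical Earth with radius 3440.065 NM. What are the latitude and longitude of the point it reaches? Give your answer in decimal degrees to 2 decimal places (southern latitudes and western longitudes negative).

The arc subtends δ = 3236.7/3440.065 = 0.940883 rad at the centre.
With φ₁ = 72.27° = 1.261349 rad and θ = 320.51° = 5.593955 rad:
Destination latitude: φ₂ = arcsin( sin φ₁ cos δ + cos φ₁ sin δ cos θ ) = arcsin(0.751008) = 48.68°.
Δλ = atan2( sin θ sin δ cos φ₁ , cos δ − sin φ₁ sin φ₂ ) = atan2(-0.156497, -0.126262) = -2.249672 rad = -128.90°.
λ₂ = 58.26° + -128.90° = -70.64°.

latitude 48.68°, longitude -70.64°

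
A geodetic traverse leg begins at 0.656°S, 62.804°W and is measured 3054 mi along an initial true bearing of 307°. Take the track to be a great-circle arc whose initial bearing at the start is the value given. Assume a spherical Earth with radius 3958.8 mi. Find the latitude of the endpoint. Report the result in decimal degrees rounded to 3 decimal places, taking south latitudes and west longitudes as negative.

latitude 24.289°

Central angle δ = d/R = 0.771446 rad.
With φ₁ = -0.656° = -0.011449 rad and θ = 307° = 5.358161 rad:
Applying the spherical law of cosines for sides, sin φ₂ = sin φ₁ cos δ + cos φ₁ sin δ cos θ = 0.411333, so φ₂ = 24.289°.
Then Δλ = atan2(-0.556750, 0.721613) = -0.657142 rad, from sin θ sin δ cos φ₁ over cos δ − sin φ₁ sin φ₂.
λ₂ = -62.804° + -37.651° = -100.455°.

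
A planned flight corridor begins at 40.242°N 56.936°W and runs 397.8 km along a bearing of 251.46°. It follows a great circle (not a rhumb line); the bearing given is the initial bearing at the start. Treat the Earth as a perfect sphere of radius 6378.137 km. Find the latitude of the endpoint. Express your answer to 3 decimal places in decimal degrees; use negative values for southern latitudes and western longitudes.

Angular distance δ = d/R = 397.8 / 6378.137 = 0.062369 rad.
Converting: φ₁ = 0.702355 rad, θ = 4.388805 rad.
sin φ₂ = sin φ₁ cos δ + cos φ₁ sin δ cos θ = (0.646017)(0.998056) + (0.763323)(0.062329)(-0.317967) = 0.629633
φ₂ = asin(0.629633) = 0.681081 rad = 39.023°.
For the longitude increment, Δλ = atan2( sin θ sin δ cos φ₁, cos δ − sin φ₁ sin φ₂ ) = atan2(-0.045108, 0.591302) = -4.362°.
λ₂ = -56.936° + -4.362° = -61.298°.

latitude 39.023°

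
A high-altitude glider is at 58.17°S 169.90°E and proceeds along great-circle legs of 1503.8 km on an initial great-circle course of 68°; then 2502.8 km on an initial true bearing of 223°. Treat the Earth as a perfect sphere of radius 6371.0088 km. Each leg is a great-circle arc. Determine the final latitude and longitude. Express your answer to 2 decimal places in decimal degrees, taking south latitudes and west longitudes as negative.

Apply the spherical direct solution leg by leg, carrying full precision between legs.
Leg 1: from (-58.17°, 169.90°), δ = 1503.8/6371.0088 = 0.236038 rad, θ = 68° → φ = -51.25°, λ = -169.83°.
Leg 2: from (-51.25°, -169.83°), δ = 2502.8/6371.0088 = 0.392842 rad, θ = 223° → φ = -63.60°, λ = 154.21°.

latitude -63.60°, longitude 154.21°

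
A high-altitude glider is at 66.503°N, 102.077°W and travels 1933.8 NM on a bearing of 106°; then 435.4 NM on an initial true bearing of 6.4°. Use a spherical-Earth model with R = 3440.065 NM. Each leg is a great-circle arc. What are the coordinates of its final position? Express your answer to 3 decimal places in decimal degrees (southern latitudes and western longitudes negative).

latitude 53.038°, longitude -53.394°

Apply the spherical direct solution leg by leg, carrying full precision between legs.
Leg 1: from (66.503°, -102.077°), δ = 1933.8/3440.065 = 0.562141 rad, θ = 106° → φ = 45.839°, λ = -54.734°.
Leg 2: from (45.839°, -54.734°), δ = 435.4/3440.065 = 0.126567 rad, θ = 6.4° → φ = 53.038°, λ = -53.394°.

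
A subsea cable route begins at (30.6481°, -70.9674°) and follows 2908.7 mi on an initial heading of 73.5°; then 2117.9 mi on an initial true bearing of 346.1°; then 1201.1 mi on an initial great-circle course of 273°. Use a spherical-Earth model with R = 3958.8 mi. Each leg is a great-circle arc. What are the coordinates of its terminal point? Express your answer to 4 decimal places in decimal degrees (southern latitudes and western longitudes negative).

latitude 58.1323°, longitude -70.5546°

Apply the spherical direct solution leg by leg, carrying full precision between legs.
Leg 1: from (30.6481°, -70.9674°), δ = 2908.7/3958.8 = 0.734743 rad, θ = 73.5° → φ = 32.8235°, λ = -21.0683°.
Leg 2: from (32.8235°, -21.0683°), δ = 2117.9/3958.8 = 0.534985 rad, θ = 346.1° → φ = 61.9090°, λ = -36.1444°.
Leg 3: from (61.9090°, -36.1444°), δ = 1201.1/3958.8 = 0.303400 rad, θ = 273° → φ = 58.1323°, λ = -70.5546°.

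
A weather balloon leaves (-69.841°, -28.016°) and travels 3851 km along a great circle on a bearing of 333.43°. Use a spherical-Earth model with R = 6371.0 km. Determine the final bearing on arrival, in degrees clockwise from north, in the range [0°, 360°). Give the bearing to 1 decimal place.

final bearing 348.9°

δ = 3851/6371 = 0.604458 rad (34.6329°).
With φ₁ = -69.841° = -1.218955 rad and θ = 333.43° = 5.819451 rad:
sin φ₂ = sin φ₁ cos δ + cos φ₁ sin δ cos θ = (-0.938740)(0.822810) + (0.344627)(0.568316)(0.894389) = -0.597233
φ₂ = asin(-0.597233) = -0.640047 rad = -36.672°.
For the longitude increment, Δλ = atan2( sin θ sin δ cos φ₁, cos δ − sin φ₁ sin φ₂ ) = atan2(-0.087605, 0.262164) = -18.478°.
Hence λ₂ = -28.016° + -18.478° = -46.494°.
The forward bearing on arrival equals the back-azimuth from the destination plus 180°.
Back-azimuth from P₂ (-36.7°, -46.5°) to P₁ (-69.8°, -28.0°), with Δλ' = λ₁ − λ₂ = 18.5°: atan2( sin Δλ' cos φ₁ , cos φ₂ sin φ₁ − sin φ₂ cos φ₁ cos Δλ' ) = 168.9°.
Final bearing = (168.9° + 180°) mod 360° = 348.9°.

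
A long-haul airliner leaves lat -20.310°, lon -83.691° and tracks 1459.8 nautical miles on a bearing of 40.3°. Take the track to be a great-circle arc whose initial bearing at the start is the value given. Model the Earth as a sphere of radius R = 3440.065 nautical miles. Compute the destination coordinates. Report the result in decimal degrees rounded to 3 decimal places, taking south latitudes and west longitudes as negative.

latitude -1.250°, longitude -68.243°

Central angle δ = d/R = 0.424352 rad.
Start latitude φ₁ = -0.354476 rad; initial bearing θ = 0.703368 rad.
Destination latitude: φ₂ = arcsin( sin φ₁ cos δ + cos φ₁ sin δ cos θ ) = arcsin(-0.021822) = -1.250°.
For the longitude increment, Δλ = atan2( sin θ sin δ cos φ₁, cos δ − sin φ₁ sin φ₂ ) = atan2(0.249747, 0.903731) = 15.448°.
Hence λ₂ = -83.691° + 15.448° = -68.243°.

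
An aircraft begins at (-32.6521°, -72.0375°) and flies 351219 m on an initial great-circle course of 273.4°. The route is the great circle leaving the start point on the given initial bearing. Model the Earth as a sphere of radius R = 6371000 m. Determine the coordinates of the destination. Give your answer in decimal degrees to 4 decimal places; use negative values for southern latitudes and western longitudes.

latitude -32.4094°, longitude -75.7730°

Angular distance δ = d/R = 351219 / 6371000 = 0.055128 rad.
With φ₁ = -32.6521° = -0.569887 rad and θ = 273.4° = 4.771730 rad:
sin φ₂ = sin φ₁ cos δ + cos φ₁ sin δ cos θ = (-0.539537)(0.998481) + (0.841962)(0.055100)(0.059306) = -0.535966
φ₂ = asin(-0.535966) = -0.565651 rad = -32.4094°.
Δλ = atan2( sin θ sin δ cos φ₁ , cos δ − sin φ₁ sin φ₂ ) = atan2(-0.046310, 0.709308) = -0.065197 rad = -3.7355°.
λ₂ = λ₁ + Δλ = -75.7730°.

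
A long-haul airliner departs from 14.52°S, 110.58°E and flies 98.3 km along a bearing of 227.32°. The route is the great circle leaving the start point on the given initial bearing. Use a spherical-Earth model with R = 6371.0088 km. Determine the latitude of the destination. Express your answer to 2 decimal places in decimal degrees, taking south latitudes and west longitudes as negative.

δ = 98.3/6371.0088 = 0.015429 rad (0.8840°).
With φ₁ = -14.52° = -0.253422 rad and θ = 227.32° = 3.967482 rad:
Destination latitude: φ₂ = arcsin( sin φ₁ cos δ + cos φ₁ sin δ cos θ ) = arcsin(-0.260813) = -15.12°.
For the longitude increment, Δλ = atan2( sin θ sin δ cos φ₁, cos δ − sin φ₁ sin φ₂ ) = atan2(-0.010980, 0.934490) = -0.67°.
λ₂ = 110.58° + -0.67° = 109.91°.

latitude -15.12°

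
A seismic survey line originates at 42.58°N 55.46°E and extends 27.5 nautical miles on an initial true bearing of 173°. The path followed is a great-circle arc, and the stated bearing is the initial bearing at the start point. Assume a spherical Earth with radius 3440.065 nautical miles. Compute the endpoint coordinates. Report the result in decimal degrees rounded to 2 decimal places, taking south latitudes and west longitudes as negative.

The arc subtends δ = 27.5/3440.065 = 0.007994 rad at the centre.
With φ₁ = 42.58° = 0.743161 rad and θ = 173° = 3.019420 rad:
Destination latitude: φ₂ = arcsin( sin φ₁ cos δ + cos φ₁ sin δ cos θ ) = arcsin(0.670755) = 42.13°.
Δλ = atan2( sin θ sin δ cos φ₁ , cos δ − sin φ₁ sin φ₂ ) = atan2(0.000717, 0.546122) = 0.001314 rad = 0.08°.
λ₂ = 55.46° + 0.08° = 55.54°.

latitude 42.13°, longitude 55.54°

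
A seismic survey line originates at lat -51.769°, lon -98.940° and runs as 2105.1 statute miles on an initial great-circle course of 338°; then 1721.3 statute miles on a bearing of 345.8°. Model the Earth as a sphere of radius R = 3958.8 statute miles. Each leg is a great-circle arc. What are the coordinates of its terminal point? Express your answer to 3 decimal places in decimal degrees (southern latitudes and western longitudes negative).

Apply the spherical direct solution leg by leg, carrying full precision between legs.
Leg 1: from (-51.769°, -98.940°), δ = 2105.1/3958.8 = 0.531752 rad, θ = 338° → φ = -22.714°, λ = -110.823°.
Leg 2: from (-22.714°, -110.823°), δ = 1721.3/3958.8 = 0.434803 rad, θ = 345.8° → φ = 1.518°, λ = -116.756°.

latitude 1.518°, longitude -116.756°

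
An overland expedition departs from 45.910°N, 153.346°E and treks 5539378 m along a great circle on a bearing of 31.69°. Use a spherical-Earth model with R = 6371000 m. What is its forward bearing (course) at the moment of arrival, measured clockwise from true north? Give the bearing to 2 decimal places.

Angular distance δ = d/R = 5539378 / 6371000 = 0.869468 rad.
Converting: φ₁ = 0.801281 rad, θ = 0.553095 rad.
Destination latitude: φ₂ = arcsin( sin φ₁ cos δ + cos φ₁ sin δ cos θ ) = arcsin(0.915753) = 66.313°.
Then Δλ = atan2(0.279247, -0.012504) = 1.615545 rad, from sin θ sin δ cos φ₁ over cos δ − sin φ₁ sin φ₂.
λ₂ = 153.346° + 92.564° = 245.910°, normalized to (−180°, 180°] → -114.090°.
The forward bearing on arrival equals the back-azimuth from the destination plus 180°.
Back-azimuth from P₂ (66.31°, -114.09°) to P₁ (45.91°, 153.35°), with Δλ' = λ₁ − λ₂ = 267.44°: atan2( sin Δλ' cos φ₁ , cos φ₂ sin φ₁ − sin φ₂ cos φ₁ cos Δλ' ) = 294.52°.
Final bearing = (294.52° + 180°) mod 360° = 114.52°.

final bearing 114.52°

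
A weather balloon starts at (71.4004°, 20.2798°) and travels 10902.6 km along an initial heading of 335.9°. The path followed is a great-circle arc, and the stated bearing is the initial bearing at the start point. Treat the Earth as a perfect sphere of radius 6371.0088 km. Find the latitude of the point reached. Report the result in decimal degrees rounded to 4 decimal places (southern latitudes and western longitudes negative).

latitude 8.9499°

The arc subtends δ = 10902.6/6371.0088 = 1.711283 rad at the centre.
Start latitude φ₁ = 1.246172 rad; initial bearing θ = 5.862561 rad.
Applying the spherical law of cosines for sides, sin φ₂ = sin φ₁ cos δ + cos φ₁ sin δ cos θ = 0.155571, so φ₂ = 8.9499°.
Δλ = atan2( sin θ sin δ cos φ₁ , cos δ − sin φ₁ sin φ₂ ) = atan2(-0.128955, -0.287471) = -2.719916 rad = -155.8397°.
λ₂ = 20.2798° + -155.8397° = -135.5599°.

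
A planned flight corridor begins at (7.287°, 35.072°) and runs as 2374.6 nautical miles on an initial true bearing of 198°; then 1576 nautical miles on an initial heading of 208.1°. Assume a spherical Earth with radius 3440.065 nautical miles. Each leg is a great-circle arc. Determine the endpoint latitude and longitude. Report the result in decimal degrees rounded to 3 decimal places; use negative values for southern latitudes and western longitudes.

latitude -52.023°, longitude 2.126°

Apply the spherical direct solution leg by leg, carrying full precision between legs.
Leg 1: from (7.287°, 35.072°), δ = 2374.6/3440.065 = 0.690278 rad, θ = 198° → φ = -30.192°, λ = 21.913°.
Leg 2: from (-30.192°, 21.913°), δ = 1576/3440.065 = 0.458131 rad, θ = 208.1° → φ = -52.023°, λ = 2.126°.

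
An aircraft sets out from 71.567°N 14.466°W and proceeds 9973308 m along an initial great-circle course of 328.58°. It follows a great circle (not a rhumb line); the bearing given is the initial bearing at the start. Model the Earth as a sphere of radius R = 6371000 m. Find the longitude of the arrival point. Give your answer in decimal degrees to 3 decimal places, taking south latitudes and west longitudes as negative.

longitude -161.633°

Central angle δ = d/R = 1.565423 rad.
With φ₁ = 71.567° = 1.249080 rad and θ = 328.58° = 5.734803 rad:
Applying the spherical law of cosines for sides, sin φ₂ = sin φ₁ cos δ + cos φ₁ sin δ cos θ = 0.274925, so φ₂ = 15.958°.
Δλ = atan2( sin θ sin δ cos φ₁ , cos δ − sin φ₁ sin φ₂ ) = atan2(-0.164833, -0.255446) = -2.568548 rad = -147.167°.
Hence λ₂ = -14.466° + -147.167° = -161.633°.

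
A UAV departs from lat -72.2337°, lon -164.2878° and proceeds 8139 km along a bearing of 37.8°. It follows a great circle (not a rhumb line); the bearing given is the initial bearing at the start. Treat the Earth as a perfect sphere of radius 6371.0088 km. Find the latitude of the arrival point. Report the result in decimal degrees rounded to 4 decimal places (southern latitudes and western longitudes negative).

Central angle δ = d/R = 1.277506 rad.
Converting: φ₁ = -1.260716 rad, θ = 0.659734 rad.
sin φ₂ = sin φ₁ cos δ + cos φ₁ sin δ cos θ = (-0.952309)(0.289104) + (0.305135)(0.957298)(0.790155) = -0.044508
φ₂ = asin(-0.044508) = -0.044523 rad = -2.5510°.
For the longitude increment, Δλ = atan2( sin θ sin δ cos φ₁, cos δ − sin φ₁ sin φ₂ ) = atan2(0.179033, 0.246719) = 35.9668°.
Hence λ₂ = -164.2878° + 35.9668° = -128.3210°.

latitude -2.5510°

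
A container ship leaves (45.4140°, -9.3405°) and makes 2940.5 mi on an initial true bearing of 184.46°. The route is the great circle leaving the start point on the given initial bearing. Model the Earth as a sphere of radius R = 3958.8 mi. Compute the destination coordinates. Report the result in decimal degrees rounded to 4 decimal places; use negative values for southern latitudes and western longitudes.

δ = 2940.5/3958.8 = 0.742776 rad (42.5579°).
Start latitude φ₁ = 0.792624 rad; initial bearing θ = 3.219434 rad.
sin φ₂ = sin φ₁ cos δ + cos φ₁ sin δ cos θ = (0.712198)(0.736594) + (0.701979)(0.676335)(-0.996972) = 0.051265
φ₂ = asin(0.051265) = 0.051288 rad = 2.9386°.
Δλ = atan2( sin θ sin δ cos φ₁ , cos δ − sin φ₁ sin φ₂ ) = atan2(-0.036920, 0.700083) = -0.052688 rad = -3.0188°.
Hence λ₂ = -9.3405° + -3.0188° = -12.3593°.

latitude 2.9386°, longitude -12.3593°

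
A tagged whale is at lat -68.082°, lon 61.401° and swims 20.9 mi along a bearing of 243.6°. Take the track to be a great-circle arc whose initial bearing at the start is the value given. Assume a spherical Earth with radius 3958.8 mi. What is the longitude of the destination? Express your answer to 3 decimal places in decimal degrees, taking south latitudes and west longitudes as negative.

The arc subtends δ = 20.9/3958.8 = 0.005279 rad at the centre.
With φ₁ = -68.082° = -1.188255 rad and θ = 243.6° = 4.251622 rad:
sin φ₂ = sin φ₁ cos δ + cos φ₁ sin δ cos θ = (-0.927719)(0.999986) + (0.373279)(0.005279)(-0.444635) = -0.928582
φ₂ = asin(-0.928582) = -1.190574 rad = -68.215°.
Δλ = atan2( sin θ sin δ cos φ₁ , cos δ − sin φ₁ sin φ₂ ) = atan2(-0.001765, 0.138523) = -0.012742 rad = -0.730°.
λ₂ = λ₁ + Δλ = 60.671°.

longitude 60.671°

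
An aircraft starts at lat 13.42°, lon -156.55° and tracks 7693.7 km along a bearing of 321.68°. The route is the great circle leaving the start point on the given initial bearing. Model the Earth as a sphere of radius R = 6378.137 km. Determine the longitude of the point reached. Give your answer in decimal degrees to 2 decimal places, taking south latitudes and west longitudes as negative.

Angular distance δ = d/R = 7693.7 / 6378.137 = 1.206261 rad.
With φ₁ = 13.42° = 0.234223 rad and θ = 321.68° = 5.614375 rad:
sin φ₂ = sin φ₁ cos δ + cos φ₁ sin δ cos θ = (0.232087)(0.356515) + (0.972695)(0.934290)(0.784560) = 0.795734
φ₂ = asin(0.795734) = 0.920219 rad = 52.72°.
Then Δλ = atan2(-0.563491, 0.171835) = -1.274807 rad, from sin θ sin δ cos φ₁ over cos δ − sin φ₁ sin φ₂.
λ₂ = -156.55° + -73.04° = -229.59°, normalized to (−180°, 180°] → 130.41°.

longitude 130.41°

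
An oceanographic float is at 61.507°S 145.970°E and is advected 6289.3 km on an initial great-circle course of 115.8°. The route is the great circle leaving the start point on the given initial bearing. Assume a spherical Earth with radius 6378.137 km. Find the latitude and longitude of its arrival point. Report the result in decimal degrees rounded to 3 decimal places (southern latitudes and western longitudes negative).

δ = 6289.3/6378.137 = 0.986072 rad (56.4977°).
Start latitude φ₁ = -1.073500 rad; initial bearing θ = 2.021091 rad.
sin φ₂ = sin φ₁ cos δ + cos φ₁ sin δ cos θ = (-0.878875)(0.551970) + (0.477051)(0.833864)(-0.435231) = -0.658246
φ₂ = asin(-0.658246) = -0.718486 rad = -41.166°.
Then Δλ = atan2(0.358143, -0.026546) = 1.644783 rad, from sin θ sin δ cos φ₁ over cos δ − sin φ₁ sin φ₂.
λ₂ = 145.970° + 94.239° = 240.209°, normalized to (−180°, 180°] → -119.791°.

latitude -41.166°, longitude -119.791°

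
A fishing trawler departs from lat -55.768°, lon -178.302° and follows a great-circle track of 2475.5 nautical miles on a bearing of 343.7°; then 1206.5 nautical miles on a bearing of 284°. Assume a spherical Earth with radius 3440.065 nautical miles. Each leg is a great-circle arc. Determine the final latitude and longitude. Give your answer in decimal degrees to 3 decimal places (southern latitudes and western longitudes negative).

Apply the spherical direct solution leg by leg, carrying full precision between legs.
Leg 1: from (-55.768°, -178.302°), δ = 2475.5/3440.065 = 0.719608 rad, θ = 343.7° → φ = -15.421°, λ = 170.635°.
Leg 2: from (-15.421°, 170.635°), δ = 1206.5/3440.065 = 0.350720 rad, θ = 284° → φ = -9.765°, λ = 150.863°.

latitude -9.765°, longitude 150.863°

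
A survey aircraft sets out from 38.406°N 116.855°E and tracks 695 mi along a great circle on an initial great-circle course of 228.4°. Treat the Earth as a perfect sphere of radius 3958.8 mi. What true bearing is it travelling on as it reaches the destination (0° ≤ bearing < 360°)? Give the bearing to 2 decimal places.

Angular distance δ = d/R = 695 / 3958.8 = 0.175558 rad.
Converting: φ₁ = 0.670311 rad, θ = 3.986332 rad.
Applying the spherical law of cosines for sides, sin φ₂ = sin φ₁ cos δ + cos φ₁ sin δ cos θ = 0.520812, so φ₂ = 31.387°.
Δλ = atan2( sin θ sin δ cos φ₁ , cos δ − sin φ₁ sin φ₂ ) = atan2(-0.102349, 0.661086) = -0.153600 rad = -8.801°.
λ₂ = 116.855° + -8.801° = 108.054°.
The forward bearing on arrival equals the back-azimuth from the destination plus 180°.
Back-azimuth from P₂ (31.39°, 108.05°) to P₁ (38.41°, 116.86°), with Δλ' = λ₁ − λ₂ = 8.80°: atan2( sin Δλ' cos φ₁ , cos φ₂ sin φ₁ − sin φ₂ cos φ₁ cos Δλ' ) = 43.35°.
Final bearing = (43.35° + 180°) mod 360° = 223.35°.

final bearing 223.35°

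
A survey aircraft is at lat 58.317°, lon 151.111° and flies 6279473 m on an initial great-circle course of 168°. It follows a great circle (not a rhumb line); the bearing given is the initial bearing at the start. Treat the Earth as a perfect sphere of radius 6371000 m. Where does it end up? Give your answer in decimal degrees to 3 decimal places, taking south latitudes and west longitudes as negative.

Central angle δ = d/R = 0.985634 rad.
With φ₁ = 58.317° = 1.017824 rad and θ = 168° = 2.932153 rad:
Destination latitude: φ₂ = arcsin( sin φ₁ cos δ + cos φ₁ sin δ cos θ ) = arcsin(0.041752) = 2.393°.
Δλ = atan2( sin θ sin δ cos φ₁ , cos δ − sin φ₁ sin φ₂ ) = atan2(0.091031, 0.516805) = 0.174353 rad = 9.990°.
Hence λ₂ = 151.111° + 9.990° = 161.101°.

latitude 2.393°, longitude 161.101°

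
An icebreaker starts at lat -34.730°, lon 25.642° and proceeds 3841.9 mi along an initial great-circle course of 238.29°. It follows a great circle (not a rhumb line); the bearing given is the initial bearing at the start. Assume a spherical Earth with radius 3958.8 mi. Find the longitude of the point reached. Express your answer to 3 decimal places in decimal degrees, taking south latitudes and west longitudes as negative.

The arc subtends δ = 3841.9/3958.8 = 0.970471 rad at the centre.
Start latitude φ₁ = -0.606153 rad; initial bearing θ = 4.158945 rad.
Applying the spherical law of cosines for sides, sin φ₂ = sin φ₁ cos δ + cos φ₁ sin δ cos θ = -0.678283, so φ₂ = -42.710°.
For the longitude increment, Δλ = atan2( sin θ sin δ cos φ₁, cos δ − sin φ₁ sin φ₂ ) = atan2(-0.576913, 0.178486) = -72.809°.
λ₂ = λ₁ + Δλ = -47.167°.

longitude -47.167°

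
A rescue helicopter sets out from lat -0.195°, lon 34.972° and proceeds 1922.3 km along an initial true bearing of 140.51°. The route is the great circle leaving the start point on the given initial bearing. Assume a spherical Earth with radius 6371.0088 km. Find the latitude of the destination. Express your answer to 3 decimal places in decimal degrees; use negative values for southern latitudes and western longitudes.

Angular distance δ = d/R = 1922.3 / 6371.0088 = 0.301726 rad.
Converting: φ₁ = -0.003403 rad, θ = 2.452362 rad.
Destination latitude: φ₂ = arcsin( sin φ₁ cos δ + cos φ₁ sin δ cos θ ) = arcsin(-0.232584) = -13.449°.
For the longitude increment, Δλ = atan2( sin θ sin δ cos φ₁, cos δ − sin φ₁ sin φ₂ ) = atan2(0.188981, 0.954033) = 11.204°.
Hence λ₂ = 34.972° + 11.204° = 46.176°.

latitude -13.449°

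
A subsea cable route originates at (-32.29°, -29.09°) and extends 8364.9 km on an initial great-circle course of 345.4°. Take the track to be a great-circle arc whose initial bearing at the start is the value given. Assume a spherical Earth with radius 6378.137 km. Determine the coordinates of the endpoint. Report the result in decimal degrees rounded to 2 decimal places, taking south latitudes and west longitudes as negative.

latitude 40.82°, longitude -47.87°

The arc subtends δ = 8364.9/6378.137 = 1.311496 rad at the centre.
Start latitude φ₁ = -0.563567 rad; initial bearing θ = 6.028367 rad.
sin φ₂ = sin φ₁ cos δ + cos φ₁ sin δ cos θ = (-0.534205)(0.256405) + (0.845355)(0.966570)(0.967709) = 0.653737
φ₂ = asin(0.653737) = 0.712513 rad = 40.82°.
For the longitude increment, Δλ = atan2( sin θ sin δ cos φ₁, cos δ − sin φ₁ sin φ₂ ) = atan2(-0.205964, 0.605634) = -18.78°.
λ₂ = λ₁ + Δλ = -47.87°.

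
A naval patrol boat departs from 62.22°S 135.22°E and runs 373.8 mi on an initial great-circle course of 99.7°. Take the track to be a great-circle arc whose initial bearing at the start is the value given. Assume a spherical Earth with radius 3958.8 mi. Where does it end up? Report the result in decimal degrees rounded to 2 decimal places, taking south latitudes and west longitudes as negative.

latitude -62.65°, longitude 146.89°

Angular distance δ = d/R = 373.8 / 3958.8 = 0.094423 rad.
Start latitude φ₁ = -1.085944 rad; initial bearing θ = 1.740093 rad.
Destination latitude: φ₂ = arcsin( sin φ₁ cos δ + cos φ₁ sin δ cos θ ) = arcsin(-0.888207) = -62.65°.
For the longitude increment, Δλ = atan2( sin θ sin δ cos φ₁, cos δ − sin φ₁ sin φ₂ ) = atan2(0.043315, 0.209710) = 11.67°.
λ₂ = 135.22° + 11.67° = 146.89°.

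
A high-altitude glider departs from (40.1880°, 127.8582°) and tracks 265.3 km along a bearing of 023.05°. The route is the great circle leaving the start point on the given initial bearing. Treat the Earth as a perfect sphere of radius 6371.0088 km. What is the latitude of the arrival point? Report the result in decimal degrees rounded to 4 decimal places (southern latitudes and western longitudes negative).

Central angle δ = d/R = 0.041642 rad.
With φ₁ = 40.1880° = 0.701413 rad and θ = 23.05° = 0.402298 rad:
Destination latitude: φ₂ = arcsin( sin φ₁ cos δ + cos φ₁ sin δ cos θ ) = arcsin(0.674002) = 42.3767°.
Then Δλ = atan2(0.012452, 0.564201) = 0.022066 rad, from sin θ sin δ cos φ₁ over cos δ − sin φ₁ sin φ₂.
λ₂ = λ₁ + Δλ = 129.1225°.

latitude 42.3767°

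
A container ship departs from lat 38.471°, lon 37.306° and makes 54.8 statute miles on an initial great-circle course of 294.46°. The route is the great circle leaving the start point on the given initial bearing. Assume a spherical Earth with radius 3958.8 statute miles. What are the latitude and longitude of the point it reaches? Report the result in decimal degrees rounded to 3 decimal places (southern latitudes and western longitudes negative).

latitude 38.796°, longitude 36.380°

δ = 54.8/3958.8 = 0.013843 rad (0.7931°).
Start latitude φ₁ = 0.671446 rad; initial bearing θ = 5.139297 rad.
Destination latitude: φ₂ = arcsin( sin φ₁ cos δ + cos φ₁ sin δ cos θ ) = arcsin(0.626546) = 38.796°.
For the longitude increment, Δλ = atan2( sin θ sin δ cos φ₁, cos δ − sin φ₁ sin φ₂ ) = atan2(-0.009865, 0.610118) = -0.926°.
λ₂ = λ₁ + Δλ = 36.380°.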